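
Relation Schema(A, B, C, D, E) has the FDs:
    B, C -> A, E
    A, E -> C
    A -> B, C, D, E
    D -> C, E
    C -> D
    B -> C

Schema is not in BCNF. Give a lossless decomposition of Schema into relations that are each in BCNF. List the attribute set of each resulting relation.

Candidate keys of the original relation: {A}, {B}.
In {A, B, C, D, E}, {D} is not a superkey ({D}⁺ restricted to this set is {C, D, E}), so split on D -> C, E into {C, D, E} and {A, B, D}.
{C, D, E} is in BCNF.
{A, B, D} is in BCNF.

{A, B, D}; {C, D, E}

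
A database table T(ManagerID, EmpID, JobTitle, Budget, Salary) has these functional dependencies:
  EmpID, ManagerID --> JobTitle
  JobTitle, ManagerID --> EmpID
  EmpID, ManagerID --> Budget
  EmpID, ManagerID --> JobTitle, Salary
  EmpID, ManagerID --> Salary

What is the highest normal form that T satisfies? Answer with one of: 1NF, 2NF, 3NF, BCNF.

Candidate keys: {EmpID, ManagerID}, {JobTitle, ManagerID}. Prime attributes: {EmpID, JobTitle, ManagerID}.
The left-hand side of every FD is a superkey, so BCNF is satisfied.

BCNF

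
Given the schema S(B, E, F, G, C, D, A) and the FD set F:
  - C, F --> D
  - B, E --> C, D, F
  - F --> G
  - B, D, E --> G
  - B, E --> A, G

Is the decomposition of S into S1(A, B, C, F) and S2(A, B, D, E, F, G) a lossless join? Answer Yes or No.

Common attributes: {A, B, F}; their closure is {A, B, F, G}.
The closure covers neither S1 nor S2 entirely; the join is not lossless.

No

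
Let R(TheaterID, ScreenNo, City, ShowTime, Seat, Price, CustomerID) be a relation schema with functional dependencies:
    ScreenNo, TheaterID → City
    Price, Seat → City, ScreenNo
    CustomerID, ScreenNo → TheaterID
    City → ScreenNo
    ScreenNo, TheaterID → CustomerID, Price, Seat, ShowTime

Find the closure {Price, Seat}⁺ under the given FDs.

{City, Price, ScreenNo, Seat}

Start with {Price, Seat}.
Price, Seat → City, ScreenNo applies; add {City, ScreenNo} → now {City, Price, ScreenNo, Seat}.
No further FD applies.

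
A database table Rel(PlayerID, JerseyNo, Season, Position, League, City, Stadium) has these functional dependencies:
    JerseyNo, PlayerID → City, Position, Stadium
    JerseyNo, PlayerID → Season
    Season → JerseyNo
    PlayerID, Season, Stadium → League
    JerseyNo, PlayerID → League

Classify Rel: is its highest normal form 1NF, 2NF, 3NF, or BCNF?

3NF

Candidate keys: {JerseyNo, PlayerID}, {PlayerID, Season}. Prime attributes: {JerseyNo, PlayerID, Season}.
Season → JerseyNo: {Season}⁺ = {JerseyNo, Season}, which is not all of the attributes, so the left side is not a superkey — BCNF is violated.
But every attribute on its right side ({JerseyNo}) is prime, and the same holds for every other non-superkey FD, so 3NF still holds.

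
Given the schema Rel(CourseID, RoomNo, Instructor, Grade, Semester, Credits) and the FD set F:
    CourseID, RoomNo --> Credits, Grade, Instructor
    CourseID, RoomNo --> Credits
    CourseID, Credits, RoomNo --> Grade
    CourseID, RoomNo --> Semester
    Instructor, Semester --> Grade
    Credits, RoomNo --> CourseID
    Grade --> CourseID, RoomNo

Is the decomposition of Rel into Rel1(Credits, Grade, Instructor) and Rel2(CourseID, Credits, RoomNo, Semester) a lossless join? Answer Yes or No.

The shared attributes are {Credits} and {Credits}⁺ = {Credits}.
Rel1 ⊄ {Credits} and Rel2 ⊄ {Credits}, so the split is lossy.

No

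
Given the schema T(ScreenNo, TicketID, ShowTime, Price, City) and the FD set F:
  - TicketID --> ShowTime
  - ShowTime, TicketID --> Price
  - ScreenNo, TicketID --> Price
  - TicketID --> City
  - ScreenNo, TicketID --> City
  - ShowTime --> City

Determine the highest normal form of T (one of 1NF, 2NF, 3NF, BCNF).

Candidate key: {ScreenNo, TicketID}. Prime attributes: {ScreenNo, TicketID}.
TicketID --> ShowTime: {TicketID}⁺ = {City, Price, ShowTime, TicketID}, which is not all of the attributes, so the left side is not a superkey — BCNF is violated.
Because {ShowTime} is non-prime and the left side of TicketID --> ShowTime is not a superkey, the relation is not in 3NF.
{TicketID} is a proper subset of the key {ScreenNo, TicketID}, and {TicketID}⁺ contains the non-prime attributes {City, Price, ShowTime} — a partial dependency, so 2NF is violated.

1NF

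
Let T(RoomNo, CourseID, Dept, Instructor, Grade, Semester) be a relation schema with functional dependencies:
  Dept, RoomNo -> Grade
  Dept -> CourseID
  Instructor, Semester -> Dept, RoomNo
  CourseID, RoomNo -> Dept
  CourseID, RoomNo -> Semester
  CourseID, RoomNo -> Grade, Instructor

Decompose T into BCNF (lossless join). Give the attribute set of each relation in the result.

{CourseID, Dept}; {Dept, Grade, Instructor, RoomNo, Semester}

Candidate keys of the original relation: {CourseID, RoomNo}, {Dept, RoomNo}, {Instructor, Semester}.
{CourseID, Dept, Grade, Instructor, RoomNo, Semester}: {Dept} determines {CourseID, Dept} here but is not a superkey — split on Dept -> CourseID, giving {CourseID, Dept} and {Dept, Grade, Instructor, RoomNo, Semester}.
{CourseID, Dept}: every determinant is a superkey — BCNF.
{Dept, Grade, Instructor, RoomNo, Semester}: every determinant is a superkey — BCNF.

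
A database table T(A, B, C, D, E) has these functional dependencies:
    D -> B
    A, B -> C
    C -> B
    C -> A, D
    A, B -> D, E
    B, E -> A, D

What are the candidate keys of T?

{C} is a candidate key since {C}⁺ = {A, B, C, D, E} covers every attribute.
{A, B} is a candidate key since {A, B}⁺ = {A, B, C, D, E} covers every attribute.
{A, D} is a candidate key since {A, D}⁺ = {A, B, C, D, E} covers every attribute.
{B, E} is a candidate key since {B, E}⁺ = {A, B, C, D, E} covers every attribute.
{D, E} is a candidate key since {D, E}⁺ = {A, B, C, D, E} covers every attribute.
No proper subset of any of these is a key, and no other minimal superkey exists.

{A, B}, {A, D}, {B, E}, {C}, {D, E}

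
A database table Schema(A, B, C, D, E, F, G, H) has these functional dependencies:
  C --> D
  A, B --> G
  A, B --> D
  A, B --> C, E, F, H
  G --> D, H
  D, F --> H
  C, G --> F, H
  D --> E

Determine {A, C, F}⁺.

Start with {A, C, F}.
C --> D applies; add {D} → now {A, C, D, F}.
D, F --> H applies; add {H} → now {A, C, D, F, H}.
D --> E applies; add {E} → now {A, C, D, E, F, H}.
No further FD applies.

{A, C, D, E, F, H}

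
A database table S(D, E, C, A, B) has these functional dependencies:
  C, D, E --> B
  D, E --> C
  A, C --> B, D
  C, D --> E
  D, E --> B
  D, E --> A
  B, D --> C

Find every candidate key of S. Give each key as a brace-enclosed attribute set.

{A, C}⁺ = {A, B, C, D, E} — all of the relation — so {A, C} is a candidate key.
{B, D}⁺ = {A, B, C, D, E} — all of the relation — so {B, D} is a candidate key.
{C, D}⁺ = {A, B, C, D, E} — all of the relation — so {C, D} is a candidate key.
{D, E}⁺ = {A, B, C, D, E} — all of the relation — so {D, E} is a candidate key.
No proper subset of any of these is a key, and no other minimal superkey exists.

{A, C}, {B, D}, {C, D}, {D, E}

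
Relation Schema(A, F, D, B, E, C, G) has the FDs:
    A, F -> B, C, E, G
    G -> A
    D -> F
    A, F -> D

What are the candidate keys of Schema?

{A, D}, {A, F}, {D, G}, {F, G}

{A, D}⁺ = {A, B, C, D, E, F, G}, which is every attribute, so {A, D} is a candidate key.
{A, F}⁺ = {A, B, C, D, E, F, G}, which is every attribute, so {A, F} is a candidate key.
{D, G}⁺ = {A, B, C, D, E, F, G}, which is every attribute, so {D, G} is a candidate key.
{F, G}⁺ = {A, B, C, D, E, F, G}, which is every attribute, so {F, G} is a candidate key.
Any other superkey properly contains one of these, so there are no further candidate keys.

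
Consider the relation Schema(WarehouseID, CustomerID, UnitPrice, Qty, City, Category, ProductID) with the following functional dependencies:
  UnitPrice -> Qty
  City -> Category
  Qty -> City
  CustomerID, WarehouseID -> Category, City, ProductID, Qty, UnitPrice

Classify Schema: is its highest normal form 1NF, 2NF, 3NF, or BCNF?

2NF

Candidate key: {CustomerID, WarehouseID}. Prime attributes: {CustomerID, WarehouseID}.
UnitPrice -> Qty breaks BCNF: {UnitPrice}⁺ = {Category, City, Qty, UnitPrice}, so {UnitPrice} is not a superkey.
UnitPrice -> Qty has non-prime {Qty} on the right and a non-superkey on the left, so 3NF fails.
No proper subset of a key has a non-prime attribute in its closure, so there is no partial dependency; 2NF holds.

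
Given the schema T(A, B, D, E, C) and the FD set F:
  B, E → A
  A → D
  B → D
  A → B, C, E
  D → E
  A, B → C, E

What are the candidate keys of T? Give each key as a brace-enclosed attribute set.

Closure of {A} is {A, B, C, D, E}, the whole schema; {A} is a candidate key.
Closure of {B} is {A, B, C, D, E}, the whole schema; {B} is a candidate key.
No proper subset of any of these is a key, and no other minimal superkey exists.

{A}, {B}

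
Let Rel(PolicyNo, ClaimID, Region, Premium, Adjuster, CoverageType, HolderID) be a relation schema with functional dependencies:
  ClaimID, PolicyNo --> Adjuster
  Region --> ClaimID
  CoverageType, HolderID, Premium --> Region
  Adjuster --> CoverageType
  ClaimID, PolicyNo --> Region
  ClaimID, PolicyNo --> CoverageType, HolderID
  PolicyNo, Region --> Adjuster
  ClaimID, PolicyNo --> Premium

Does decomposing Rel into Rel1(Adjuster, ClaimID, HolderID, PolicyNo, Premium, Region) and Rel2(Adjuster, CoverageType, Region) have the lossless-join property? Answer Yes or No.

Common attributes: {Adjuster, Region}; their closure is {Adjuster, ClaimID, CoverageType, Region}.
Rel2 is contained in that closure, so Rel1 ∩ Rel2 --> Rel2 holds and the join is lossless.

Yes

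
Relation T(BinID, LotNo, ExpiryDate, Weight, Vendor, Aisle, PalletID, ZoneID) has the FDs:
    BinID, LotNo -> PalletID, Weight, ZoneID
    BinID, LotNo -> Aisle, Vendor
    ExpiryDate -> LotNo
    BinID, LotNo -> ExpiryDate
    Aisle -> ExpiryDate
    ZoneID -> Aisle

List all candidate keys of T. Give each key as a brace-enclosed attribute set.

{Aisle, BinID}, {BinID, ExpiryDate}, {BinID, LotNo}, {BinID, ZoneID}

No FD produces {BinID}, so it must be in every candidate key.
{Aisle, BinID}⁺ = {Aisle, BinID, ExpiryDate, LotNo, PalletID, Vendor, Weight, ZoneID}, which is every attribute, so {Aisle, BinID} is a candidate key.
{BinID, ExpiryDate}⁺ = {Aisle, BinID, ExpiryDate, LotNo, PalletID, Vendor, Weight, ZoneID}, which is every attribute, so {BinID, ExpiryDate} is a candidate key.
{BinID, LotNo}⁺ = {Aisle, BinID, ExpiryDate, LotNo, PalletID, Vendor, Weight, ZoneID}, which is every attribute, so {BinID, LotNo} is a candidate key.
{BinID, ZoneID}⁺ = {Aisle, BinID, ExpiryDate, LotNo, PalletID, Vendor, Weight, ZoneID}, which is every attribute, so {BinID, ZoneID} is a candidate key.
These are minimal and exhaustive — every other superkey contains one of them.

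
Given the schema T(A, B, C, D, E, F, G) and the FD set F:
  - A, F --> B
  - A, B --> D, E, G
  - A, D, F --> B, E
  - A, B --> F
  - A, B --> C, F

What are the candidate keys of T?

No FD produces {A}, so it must be in every candidate key.
{A, B} is a candidate key since {A, B}⁺ = {A, B, C, D, E, F, G} covers every attribute.
{A, F} is a candidate key since {A, F}⁺ = {A, B, C, D, E, F, G} covers every attribute.
Any other superkey properly contains one of these, so there are no further candidate keys.

{A, B}, {A, F}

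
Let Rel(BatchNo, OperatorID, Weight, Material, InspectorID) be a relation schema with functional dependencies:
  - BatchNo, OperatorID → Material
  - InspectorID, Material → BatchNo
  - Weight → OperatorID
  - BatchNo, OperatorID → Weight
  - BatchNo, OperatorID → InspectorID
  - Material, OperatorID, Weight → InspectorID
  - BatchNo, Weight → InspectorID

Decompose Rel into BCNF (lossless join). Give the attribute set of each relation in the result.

Candidate keys of the original relation: {BatchNo, OperatorID}, {BatchNo, Weight}, {InspectorID, Material, OperatorID}, {Material, Weight}.
Within {BatchNo, InspectorID, Material, OperatorID, Weight}: {InspectorID, Material}⁺ ∩ {BatchNo, InspectorID, Material, OperatorID, Weight} = {BatchNo, InspectorID, Material}, not the whole set, so InspectorID, Material → BatchNo violates BCNF; decompose into {BatchNo, InspectorID, Material} and {InspectorID, Material, OperatorID, Weight}.
{BatchNo, InspectorID, Material} has no BCNF violation.
Within {InspectorID, Material, OperatorID, Weight}: {Weight}⁺ ∩ {InspectorID, Material, OperatorID, Weight} = {OperatorID, Weight}, not the whole set, so Weight → OperatorID violates BCNF; decompose into {OperatorID, Weight} and {InspectorID, Material, Weight}.
{OperatorID, Weight} has no BCNF violation.
{InspectorID, Material, Weight} has no BCNF violation.

{BatchNo, InspectorID, Material}; {InspectorID, Material, Weight}; {OperatorID, Weight}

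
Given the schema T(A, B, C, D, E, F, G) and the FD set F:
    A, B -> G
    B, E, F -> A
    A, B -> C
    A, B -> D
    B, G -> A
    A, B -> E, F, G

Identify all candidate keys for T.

{A, B}, {B, E, F}, {B, G}

No FD produces {B}, so it must be in every candidate key.
{A, B} is a candidate key since {A, B}⁺ = {A, B, C, D, E, F, G} covers every attribute.
{B, G} is a candidate key since {B, G}⁺ = {A, B, C, D, E, F, G} covers every attribute.
{B, E, F} is a candidate key since {B, E, F}⁺ = {A, B, C, D, E, F, G} covers every attribute.
These are minimal and exhaustive — every other superkey contains one of them.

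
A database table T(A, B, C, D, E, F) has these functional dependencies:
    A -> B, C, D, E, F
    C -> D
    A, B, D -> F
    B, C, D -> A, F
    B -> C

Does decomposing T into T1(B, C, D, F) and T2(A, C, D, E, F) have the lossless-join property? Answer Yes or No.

No

T1 ∩ T2 = {C, D, F}; its closure under F is {C, D, F}.
The closure covers neither T1 nor T2 entirely; the join is not lossless.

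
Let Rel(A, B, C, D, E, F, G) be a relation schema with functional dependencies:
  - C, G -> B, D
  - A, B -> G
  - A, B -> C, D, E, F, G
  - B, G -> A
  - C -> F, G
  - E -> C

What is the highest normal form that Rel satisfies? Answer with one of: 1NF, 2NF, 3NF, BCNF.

Candidate keys: {A, B}, {B, G}, {C}, {E}. Prime attributes: {A, B, C, E, G}.
The left-hand side of every FD is a superkey, so BCNF is satisfied.

BCNF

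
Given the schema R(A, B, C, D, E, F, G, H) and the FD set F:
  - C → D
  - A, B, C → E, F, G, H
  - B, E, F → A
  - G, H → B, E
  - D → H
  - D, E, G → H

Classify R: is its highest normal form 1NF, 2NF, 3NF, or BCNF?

Candidate keys: {A, B, C}, {A, C, G}, {B, C, E, F}, {C, F, G}. Prime attributes: {A, B, C, E, F, G}.
C → D: {C}⁺ = {C, D, H}, which is not all of the attributes, so the left side is not a superkey — BCNF is violated.
C → D has non-prime {D} on the right and a non-superkey on the left, so 3NF fails.
Since {C} ⊂ {A, B, C} and {C}⁺ ⊇ {D, H} with {D, H} non-prime, there is a partial dependency; 2NF fails.

1NF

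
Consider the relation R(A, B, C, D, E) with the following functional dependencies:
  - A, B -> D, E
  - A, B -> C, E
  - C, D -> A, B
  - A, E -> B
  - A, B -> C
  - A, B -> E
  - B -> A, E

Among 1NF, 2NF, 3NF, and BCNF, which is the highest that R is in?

BCNF

Candidate keys: {A, E}, {B}, {C, D}. Prime attributes: {A, B, C, D, E}.
Each dependency's left side is a superkey — BCNF holds.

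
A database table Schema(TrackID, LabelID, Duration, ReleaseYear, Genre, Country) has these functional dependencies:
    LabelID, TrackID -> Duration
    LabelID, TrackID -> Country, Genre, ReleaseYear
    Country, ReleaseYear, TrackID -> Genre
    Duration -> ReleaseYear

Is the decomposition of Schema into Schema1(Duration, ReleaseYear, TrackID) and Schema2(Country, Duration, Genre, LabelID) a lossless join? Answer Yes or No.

No

Schema1 ∩ Schema2 = {Duration}; its closure under F is {Duration, ReleaseYear}.
Schema1 ⊄ {Duration, ReleaseYear} and Schema2 ⊄ {Duration, ReleaseYear}, so the split is lossy.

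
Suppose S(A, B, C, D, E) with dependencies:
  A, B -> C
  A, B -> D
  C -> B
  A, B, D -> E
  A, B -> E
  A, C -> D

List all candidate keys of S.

{A, B}, {A, C}

Attributes never on any right-hand side: {A} — every candidate key must contain it.
{A, B}⁺ = {A, B, C, D, E} — all of the relation — so {A, B} is a candidate key.
{A, C}⁺ = {A, B, C, D, E} — all of the relation — so {A, C} is a candidate key.
No proper subset of any of these is a key, and no other minimal superkey exists.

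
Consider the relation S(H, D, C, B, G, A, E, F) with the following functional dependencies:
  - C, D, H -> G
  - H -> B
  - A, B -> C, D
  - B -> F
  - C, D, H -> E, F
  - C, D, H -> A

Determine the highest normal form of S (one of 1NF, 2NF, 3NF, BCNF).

Candidate keys: {A, H}, {C, D, H}. Prime attributes: {A, C, D, H}.
H -> B: {H}⁺ = {B, F, H}, which is not all of the attributes, so the left side is not a superkey — BCNF is violated.
H -> B has non-prime {B} on the right and a non-superkey on the left, so 3NF fails.
{H} is a proper subset of the key {A, H}, and {H}⁺ contains the non-prime attributes {B, F} — a partial dependency, so 2NF is violated.

1NF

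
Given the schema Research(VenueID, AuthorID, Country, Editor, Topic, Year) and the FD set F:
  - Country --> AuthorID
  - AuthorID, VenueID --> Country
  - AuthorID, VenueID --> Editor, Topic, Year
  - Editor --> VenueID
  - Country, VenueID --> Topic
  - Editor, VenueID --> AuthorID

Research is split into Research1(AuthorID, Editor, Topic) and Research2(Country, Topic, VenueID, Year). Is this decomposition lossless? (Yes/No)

Research1 ∩ Research2 = {Topic}; its closure under F is {Topic}.
The closure covers neither Research1 nor Research2 entirely; the join is not lossless.

No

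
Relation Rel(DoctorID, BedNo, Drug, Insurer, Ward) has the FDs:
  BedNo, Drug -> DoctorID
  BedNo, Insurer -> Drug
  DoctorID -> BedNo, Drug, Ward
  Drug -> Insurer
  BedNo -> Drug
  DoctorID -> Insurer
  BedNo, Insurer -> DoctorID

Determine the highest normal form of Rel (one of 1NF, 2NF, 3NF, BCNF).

2NF

Candidate keys: {BedNo}, {DoctorID}. Prime attributes: {BedNo, DoctorID}.
Drug -> Insurer: {Drug}⁺ = {Drug, Insurer}, which is not all of the attributes, so the left side is not a superkey — BCNF is violated.
Drug -> Insurer determines the non-prime attribute {Insurer} from a non-superkey — 3NF is violated.
Every candidate key is a single attribute, so no partial dependency is possible; 2NF holds.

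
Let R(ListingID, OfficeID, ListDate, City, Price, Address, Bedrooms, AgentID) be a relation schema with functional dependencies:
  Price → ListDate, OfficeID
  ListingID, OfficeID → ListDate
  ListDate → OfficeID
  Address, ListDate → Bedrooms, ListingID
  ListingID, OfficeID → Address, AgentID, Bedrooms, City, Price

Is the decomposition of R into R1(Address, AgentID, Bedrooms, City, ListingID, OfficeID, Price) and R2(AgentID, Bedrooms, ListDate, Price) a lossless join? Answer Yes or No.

Yes

The shared attributes are {AgentID, Bedrooms, Price} and {AgentID, Bedrooms, Price}⁺ = {AgentID, Bedrooms, ListDate, OfficeID, Price}.
R2 is contained in that closure, so R1 ∩ R2 → R2 holds and the join is lossless.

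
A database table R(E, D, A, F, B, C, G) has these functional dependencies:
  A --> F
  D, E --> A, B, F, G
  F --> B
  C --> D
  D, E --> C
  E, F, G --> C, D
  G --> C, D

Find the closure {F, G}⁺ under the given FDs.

Start with {F, G}.
F --> B applies; add {B} → now {B, F, G}.
G --> C, D applies; add {C, D} → now {B, C, D, F, G}.
No further FD applies.

{B, C, D, F, G}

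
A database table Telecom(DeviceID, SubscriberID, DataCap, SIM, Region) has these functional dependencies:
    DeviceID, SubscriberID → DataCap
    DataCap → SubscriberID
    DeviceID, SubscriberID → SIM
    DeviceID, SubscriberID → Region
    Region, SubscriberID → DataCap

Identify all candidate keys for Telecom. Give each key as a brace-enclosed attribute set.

{DeviceID} never appears on the right of any FD, so every key must include it.
{DataCap, DeviceID} is a candidate key since {DataCap, DeviceID}⁺ = {DataCap, DeviceID, Region, SIM, SubscriberID} covers every attribute.
{DeviceID, SubscriberID} is a candidate key since {DeviceID, SubscriberID}⁺ = {DataCap, DeviceID, Region, SIM, SubscriberID} covers every attribute.
Any other superkey properly contains one of these, so there are no further candidate keys.

{DataCap, DeviceID}, {DeviceID, SubscriberID}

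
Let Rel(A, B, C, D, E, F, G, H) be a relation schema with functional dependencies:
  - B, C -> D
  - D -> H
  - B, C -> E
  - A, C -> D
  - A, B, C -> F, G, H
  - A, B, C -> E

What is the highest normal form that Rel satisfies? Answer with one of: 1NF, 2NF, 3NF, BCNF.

1NF

Candidate key: {A, B, C}. Prime attributes: {A, B, C}.
B, C -> D: {B, C}⁺ = {B, C, D, E, H}, which is not all of the attributes, so the left side is not a superkey — BCNF is violated.
B, C -> D has non-prime {D} on the right and a non-superkey on the left, so 3NF fails.
Since {A, C} ⊂ {A, B, C} and {A, C}⁺ ⊇ {D, H} with {D, H} non-prime, there is a partial dependency; 2NF fails.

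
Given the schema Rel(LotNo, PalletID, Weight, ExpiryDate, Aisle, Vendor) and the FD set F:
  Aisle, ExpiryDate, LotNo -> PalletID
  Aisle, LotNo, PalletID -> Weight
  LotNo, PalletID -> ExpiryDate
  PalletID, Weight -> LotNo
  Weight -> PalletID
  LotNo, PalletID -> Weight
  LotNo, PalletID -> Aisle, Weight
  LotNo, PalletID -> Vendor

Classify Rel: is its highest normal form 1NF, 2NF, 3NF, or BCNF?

BCNF

Candidate keys: {Aisle, ExpiryDate, LotNo}, {LotNo, PalletID}, {Weight}. Prime attributes: {Aisle, ExpiryDate, LotNo, PalletID, Weight}.
Every FD has a superkey on the left, so the relation is in BCNF.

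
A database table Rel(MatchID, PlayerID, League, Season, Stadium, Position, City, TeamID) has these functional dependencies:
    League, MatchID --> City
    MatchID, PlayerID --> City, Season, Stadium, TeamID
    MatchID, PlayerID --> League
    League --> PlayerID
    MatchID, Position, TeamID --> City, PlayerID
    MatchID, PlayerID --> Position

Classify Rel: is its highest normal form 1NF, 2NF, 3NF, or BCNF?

3NF

Candidate keys: {League, MatchID}, {MatchID, PlayerID}, {MatchID, Position, TeamID}. Prime attributes: {League, MatchID, PlayerID, Position, TeamID}.
For League --> PlayerID we have {League}⁺ = {League, PlayerID}; {League} is not a superkey, so BCNF fails.
But every attribute on its right side ({PlayerID}) is prime, and the same holds for every other non-superkey FD, so 3NF still holds.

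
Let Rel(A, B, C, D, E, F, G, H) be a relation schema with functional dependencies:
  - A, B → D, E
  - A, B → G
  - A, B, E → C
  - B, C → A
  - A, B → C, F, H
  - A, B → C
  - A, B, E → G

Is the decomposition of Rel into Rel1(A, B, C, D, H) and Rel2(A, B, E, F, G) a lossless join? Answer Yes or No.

Yes

The shared attributes are {A, B} and {A, B}⁺ = {A, B, C, D, E, F, G, H}.
Since Rel1 ⊆ {A, B, C, D, E, F, G, H}, the intersection is a superkey of Rel1; the decomposition is lossless.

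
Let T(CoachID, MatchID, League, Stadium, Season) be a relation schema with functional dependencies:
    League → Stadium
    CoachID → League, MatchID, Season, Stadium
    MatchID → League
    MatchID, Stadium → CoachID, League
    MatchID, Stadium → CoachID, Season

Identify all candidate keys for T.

{CoachID}, {MatchID}

Closure of {CoachID} is {CoachID, League, MatchID, Season, Stadium}, the whole schema; {CoachID} is a candidate key.
Closure of {MatchID} is {CoachID, League, MatchID, Season, Stadium}, the whole schema; {MatchID} is a candidate key.
No proper subset of any of these is a key, and no other minimal superkey exists.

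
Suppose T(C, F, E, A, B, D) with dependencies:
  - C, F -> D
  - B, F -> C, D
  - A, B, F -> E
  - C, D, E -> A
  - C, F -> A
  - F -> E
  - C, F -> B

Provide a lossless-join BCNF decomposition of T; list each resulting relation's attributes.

{A, C, D, E}; {B, C, D, F}; {E, F}

Candidate keys of the original relation: {B, F}, {C, F}.
{A, B, C, D, E, F}: {C, D, E} determines {A, C, D, E} here but is not a superkey — split on C, D, E -> A, giving {A, C, D, E} and {B, C, D, E, F}.
{A, C, D, E}: every determinant is a superkey — BCNF.
{B, C, D, E, F}: {F} determines {E, F} here but is not a superkey — split on F -> E, giving {E, F} and {B, C, D, F}.
{E, F}: every determinant is a superkey — BCNF.
{B, C, D, F}: every determinant is a superkey — BCNF.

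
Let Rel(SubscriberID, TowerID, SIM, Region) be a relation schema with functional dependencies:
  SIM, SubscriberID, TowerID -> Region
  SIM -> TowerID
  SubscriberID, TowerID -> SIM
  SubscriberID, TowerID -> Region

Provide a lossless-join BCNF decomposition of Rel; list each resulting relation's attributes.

{Region, SIM, SubscriberID}; {SIM, TowerID}

Candidate keys of the original relation: {SIM, SubscriberID}, {SubscriberID, TowerID}.
{Region, SIM, SubscriberID, TowerID}: {SIM} determines {SIM, TowerID} here but is not a superkey — split on SIM -> TowerID, giving {SIM, TowerID} and {Region, SIM, SubscriberID}.
{SIM, TowerID} is in BCNF.
{Region, SIM, SubscriberID} is in BCNF.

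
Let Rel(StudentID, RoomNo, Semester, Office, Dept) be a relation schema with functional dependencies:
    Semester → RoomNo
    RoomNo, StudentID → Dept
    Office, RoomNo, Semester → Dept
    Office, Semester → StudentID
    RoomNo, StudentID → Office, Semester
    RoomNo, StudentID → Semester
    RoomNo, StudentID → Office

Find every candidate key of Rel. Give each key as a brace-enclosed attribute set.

{Office, Semester}, {RoomNo, StudentID}, {Semester, StudentID}

{Office, Semester} is a candidate key since {Office, Semester}⁺ = {Dept, Office, RoomNo, Semester, StudentID} covers every attribute.
{RoomNo, StudentID} is a candidate key since {RoomNo, StudentID}⁺ = {Dept, Office, RoomNo, Semester, StudentID} covers every attribute.
{Semester, StudentID} is a candidate key since {Semester, StudentID}⁺ = {Dept, Office, RoomNo, Semester, StudentID} covers every attribute.
No proper subset of any of these is a key, and no other minimal superkey exists.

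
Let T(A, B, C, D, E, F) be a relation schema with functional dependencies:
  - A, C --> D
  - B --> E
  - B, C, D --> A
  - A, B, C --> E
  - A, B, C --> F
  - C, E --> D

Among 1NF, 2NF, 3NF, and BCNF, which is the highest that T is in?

Candidate key: {B, C}. Prime attributes: {B, C}.
A, C --> D: {A, C}⁺ = {A, C, D}, which is not all of the attributes, so the left side is not a superkey — BCNF is violated.
A, C --> D determines the non-prime attribute {D} from a non-superkey — 3NF is violated.
Since {B} ⊂ {B, C} and {B}⁺ ⊇ {E} with {E} non-prime, there is a partial dependency; 2NF fails.

1NF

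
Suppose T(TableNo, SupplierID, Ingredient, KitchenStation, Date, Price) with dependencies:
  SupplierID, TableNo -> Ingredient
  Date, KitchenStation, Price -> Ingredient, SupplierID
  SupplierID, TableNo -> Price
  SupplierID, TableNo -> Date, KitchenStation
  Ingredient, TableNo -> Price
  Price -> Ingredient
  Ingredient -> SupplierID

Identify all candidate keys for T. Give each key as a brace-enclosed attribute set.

{TableNo} never appears on the right of any FD, so every key must include it.
{Ingredient, TableNo}⁺ = {Date, Ingredient, KitchenStation, Price, SupplierID, TableNo} — all of the relation — so {Ingredient, TableNo} is a candidate key.
{Price, TableNo}⁺ = {Date, Ingredient, KitchenStation, Price, SupplierID, TableNo} — all of the relation — so {Price, TableNo} is a candidate key.
{SupplierID, TableNo}⁺ = {Date, Ingredient, KitchenStation, Price, SupplierID, TableNo} — all of the relation — so {SupplierID, TableNo} is a candidate key.
Any other superkey properly contains one of these, so there are no further candidate keys.

{Ingredient, TableNo}, {Price, TableNo}, {SupplierID, TableNo}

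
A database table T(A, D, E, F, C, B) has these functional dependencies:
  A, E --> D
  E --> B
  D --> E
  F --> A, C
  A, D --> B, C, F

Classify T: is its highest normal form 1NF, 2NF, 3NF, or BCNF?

1NF

Candidate keys: {A, D}, {A, E}, {D, F}, {E, F}. Prime attributes: {A, D, E, F}.
E --> B: {E}⁺ = {B, E}, which is not all of the attributes, so the left side is not a superkey — BCNF is violated.
E --> B determines the non-prime attribute {B} from a non-superkey — 3NF is violated.
The proper key subset {D} of {A, D} determines non-prime {B}, so the relation is not even in 2NF.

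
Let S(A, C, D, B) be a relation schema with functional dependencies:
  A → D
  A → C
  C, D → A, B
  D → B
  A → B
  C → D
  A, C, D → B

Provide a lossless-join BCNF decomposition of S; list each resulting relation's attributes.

Candidate keys of the original relation: {A}, {C}.
{A, B, C, D}: {D} determines {B, D} here but is not a superkey — split on D → B, giving {B, D} and {A, C, D}.
{B, D} is in BCNF.
{A, C, D} is in BCNF.

{A, C, D}; {B, D}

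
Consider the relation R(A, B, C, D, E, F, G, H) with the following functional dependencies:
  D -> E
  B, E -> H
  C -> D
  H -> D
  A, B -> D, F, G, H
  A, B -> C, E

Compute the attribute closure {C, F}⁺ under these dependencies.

{C, D, E, F}

Start with {C, F}.
C -> D applies; add {D} → now {C, D, F}.
D -> E applies; add {E} → now {C, D, E, F}.
No further FD applies.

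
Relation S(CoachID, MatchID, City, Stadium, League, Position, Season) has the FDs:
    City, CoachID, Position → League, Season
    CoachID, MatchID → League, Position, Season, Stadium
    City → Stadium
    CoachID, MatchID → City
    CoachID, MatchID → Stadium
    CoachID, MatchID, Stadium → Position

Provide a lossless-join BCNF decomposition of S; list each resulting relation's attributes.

Candidate key of the original relation: {CoachID, MatchID}.
Within {City, CoachID, League, MatchID, Position, Season, Stadium}: {City, CoachID, Position}⁺ ∩ {City, CoachID, League, MatchID, Position, Season, Stadium} = {City, CoachID, League, Position, Season, Stadium}, not the whole set, so City, CoachID, Position → League, Season, Stadium violates BCNF; decompose into {City, CoachID, League, Position, Season, Stadium} and {City, CoachID, MatchID, Position}.
Within {City, CoachID, League, Position, Season, Stadium}: {City}⁺ ∩ {City, CoachID, League, Position, Season, Stadium} = {City, Stadium}, not the whole set, so City → Stadium violates BCNF; decompose into {City, Stadium} and {City, CoachID, League, Position, Season}.
{City, Stadium}: every determinant is a superkey — BCNF.
{City, CoachID, League, Position, Season}: every determinant is a superkey — BCNF.
{City, CoachID, MatchID, Position}: every determinant is a superkey — BCNF.

{City, CoachID, League, Position, Season}; {City, CoachID, MatchID, Position}; {City, Stadium}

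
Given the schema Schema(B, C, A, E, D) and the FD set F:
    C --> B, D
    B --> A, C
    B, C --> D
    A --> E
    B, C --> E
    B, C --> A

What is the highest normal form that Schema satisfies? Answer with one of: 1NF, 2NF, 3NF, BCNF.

2NF

Candidate keys: {B}, {C}. Prime attributes: {B, C}.
For A --> E we have {A}⁺ = {A, E}; {A} is not a superkey, so BCNF fails.
A --> E has non-prime {E} on the right and a non-superkey on the left, so 3NF fails.
With only single-attribute keys there can be no partial dependency, so 2NF holds.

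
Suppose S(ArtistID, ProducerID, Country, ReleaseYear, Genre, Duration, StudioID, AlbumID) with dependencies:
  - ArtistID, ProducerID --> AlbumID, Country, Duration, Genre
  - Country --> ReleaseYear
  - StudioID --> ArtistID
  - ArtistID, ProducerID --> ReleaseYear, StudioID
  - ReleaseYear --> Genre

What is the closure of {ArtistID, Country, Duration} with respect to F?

{ArtistID, Country, Duration, Genre, ReleaseYear}

Start with {ArtistID, Country, Duration}.
Country --> ReleaseYear applies; add {ReleaseYear} → now {ArtistID, Country, Duration, ReleaseYear}.
ReleaseYear --> Genre applies; add {Genre} → now {ArtistID, Country, Duration, Genre, ReleaseYear}.
No further FD applies.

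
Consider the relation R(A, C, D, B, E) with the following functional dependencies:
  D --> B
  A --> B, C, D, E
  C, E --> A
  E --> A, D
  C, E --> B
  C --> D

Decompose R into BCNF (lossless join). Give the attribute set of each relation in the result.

Candidate keys of the original relation: {A}, {E}.
Within {A, B, C, D, E}: {D}⁺ ∩ {A, B, C, D, E} = {B, D}, not the whole set, so D --> B violates BCNF; decompose into {B, D} and {A, C, D, E}.
{B, D} has no BCNF violation.
Within {A, C, D, E}: {C}⁺ ∩ {A, C, D, E} = {C, D}, not the whole set, so C --> D violates BCNF; decompose into {C, D} and {A, C, E}.
{C, D} has no BCNF violation.
{A, C, E} has no BCNF violation.

{A, C, E}; {B, D}; {C, D}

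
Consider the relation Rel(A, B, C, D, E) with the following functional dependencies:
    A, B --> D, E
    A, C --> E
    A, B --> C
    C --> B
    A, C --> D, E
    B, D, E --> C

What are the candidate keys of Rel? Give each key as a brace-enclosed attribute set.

Attributes never on any right-hand side: {A} — every candidate key must contain it.
{A, B} is a candidate key since {A, B}⁺ = {A, B, C, D, E} covers every attribute.
{A, C} is a candidate key since {A, C}⁺ = {A, B, C, D, E} covers every attribute.
Any other superkey properly contains one of these, so there are no further candidate keys.

{A, B}, {A, C}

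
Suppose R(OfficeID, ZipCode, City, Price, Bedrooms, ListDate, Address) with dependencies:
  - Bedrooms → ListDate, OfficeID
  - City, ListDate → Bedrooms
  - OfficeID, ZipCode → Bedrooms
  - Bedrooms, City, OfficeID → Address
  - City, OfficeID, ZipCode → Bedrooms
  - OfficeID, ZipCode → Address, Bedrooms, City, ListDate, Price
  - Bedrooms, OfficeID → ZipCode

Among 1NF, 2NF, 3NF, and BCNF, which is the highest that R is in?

BCNF

Candidate keys: {Bedrooms}, {City, ListDate}, {OfficeID, ZipCode}. Prime attributes: {Bedrooms, City, ListDate, OfficeID, ZipCode}.
Every FD has a superkey on the left, so the relation is in BCNF.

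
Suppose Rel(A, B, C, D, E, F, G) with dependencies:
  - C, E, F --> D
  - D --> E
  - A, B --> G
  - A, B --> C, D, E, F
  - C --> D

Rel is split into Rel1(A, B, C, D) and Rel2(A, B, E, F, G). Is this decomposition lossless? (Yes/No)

Yes

The shared attributes are {A, B} and {A, B}⁺ = {A, B, C, D, E, F, G}.
This includes all of Rel1, so the common attributes are a superkey of Rel1 — the join is lossless.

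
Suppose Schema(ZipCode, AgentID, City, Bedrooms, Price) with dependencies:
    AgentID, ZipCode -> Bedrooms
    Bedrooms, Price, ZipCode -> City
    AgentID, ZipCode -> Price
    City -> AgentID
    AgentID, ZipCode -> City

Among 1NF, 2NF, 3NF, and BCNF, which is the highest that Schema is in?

3NF

Candidate keys: {AgentID, ZipCode}, {Bedrooms, Price, ZipCode}, {City, ZipCode}. Prime attributes: {AgentID, Bedrooms, City, Price, ZipCode}.
City -> AgentID: {City}⁺ = {AgentID, City}, which is not all of the attributes, so the left side is not a superkey — BCNF is violated.
But every attribute on its right side ({AgentID}) is prime, and the same holds for every other non-superkey FD, so 3NF still holds.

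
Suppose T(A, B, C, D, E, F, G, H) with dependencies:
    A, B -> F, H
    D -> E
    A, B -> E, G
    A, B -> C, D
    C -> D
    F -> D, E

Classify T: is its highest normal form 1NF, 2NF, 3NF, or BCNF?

Candidate key: {A, B}. Prime attributes: {A, B}.
For D -> E we have {D}⁺ = {D, E}; {D} is not a superkey, so BCNF fails.
D -> E has non-prime {E} on the right and a non-superkey on the left, so 3NF fails.
Checking every proper subset of each key, none determines a non-prime attribute — 2NF is satisfied.

2NF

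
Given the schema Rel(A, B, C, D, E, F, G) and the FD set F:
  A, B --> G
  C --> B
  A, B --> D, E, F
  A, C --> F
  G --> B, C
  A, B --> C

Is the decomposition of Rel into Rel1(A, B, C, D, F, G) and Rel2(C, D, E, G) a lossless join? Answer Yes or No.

No

Common attributes: {C, D, G}; their closure is {B, C, D, G}.
The closure covers neither Rel1 nor Rel2 entirely; the join is not lossless.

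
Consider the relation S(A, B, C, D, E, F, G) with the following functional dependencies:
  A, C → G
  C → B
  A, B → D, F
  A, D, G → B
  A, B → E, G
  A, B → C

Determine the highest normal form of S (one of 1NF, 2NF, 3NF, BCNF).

3NF

Candidate keys: {A, B}, {A, C}, {A, D, G}. Prime attributes: {A, B, C, D, G}.
C → B breaks BCNF: {C}⁺ = {B, C}, so {C} is not a superkey.
Its right-hand attributes {B} are all prime, as are those of every other non-superkey FD — the relation is in 3NF.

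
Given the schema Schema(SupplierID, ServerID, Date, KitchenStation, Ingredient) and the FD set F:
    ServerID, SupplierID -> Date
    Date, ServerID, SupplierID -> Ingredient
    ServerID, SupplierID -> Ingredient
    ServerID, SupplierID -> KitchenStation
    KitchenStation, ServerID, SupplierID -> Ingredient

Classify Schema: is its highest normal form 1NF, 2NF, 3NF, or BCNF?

Candidate key: {ServerID, SupplierID}. Prime attributes: {ServerID, SupplierID}.
The left-hand side of every FD is a superkey, so BCNF is satisfied.

BCNF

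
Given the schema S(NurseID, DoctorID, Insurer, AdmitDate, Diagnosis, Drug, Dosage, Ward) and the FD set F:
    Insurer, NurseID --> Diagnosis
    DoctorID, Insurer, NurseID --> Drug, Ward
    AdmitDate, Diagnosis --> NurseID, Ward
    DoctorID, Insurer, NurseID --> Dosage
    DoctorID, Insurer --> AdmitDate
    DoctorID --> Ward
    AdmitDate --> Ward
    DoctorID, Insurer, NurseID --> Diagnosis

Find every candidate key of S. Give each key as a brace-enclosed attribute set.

{Diagnosis, DoctorID, Insurer}, {DoctorID, Insurer, NurseID}

Attributes never on any right-hand side: {DoctorID, Insurer} — every candidate key must contain all of them.
{Diagnosis, DoctorID, Insurer} is a candidate key since {Diagnosis, DoctorID, Insurer}⁺ = {AdmitDate, Diagnosis, DoctorID, Dosage, Drug, Insurer, NurseID, Ward} covers every attribute.
{DoctorID, Insurer, NurseID} is a candidate key since {DoctorID, Insurer, NurseID}⁺ = {AdmitDate, Diagnosis, DoctorID, Dosage, Drug, Insurer, NurseID, Ward} covers every attribute.
Any other superkey properly contains one of these, so there are no further candidate keys.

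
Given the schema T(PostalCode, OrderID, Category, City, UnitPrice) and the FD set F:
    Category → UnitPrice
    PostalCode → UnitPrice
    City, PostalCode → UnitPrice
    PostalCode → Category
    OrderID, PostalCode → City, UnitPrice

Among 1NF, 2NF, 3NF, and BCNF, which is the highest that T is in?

Candidate key: {OrderID, PostalCode}. Prime attributes: {OrderID, PostalCode}.
For Category → UnitPrice we have {Category}⁺ = {Category, UnitPrice}; {Category} is not a superkey, so BCNF fails.
Category → UnitPrice determines the non-prime attribute {UnitPrice} from a non-superkey — 3NF is violated.
The proper key subset {PostalCode} of {OrderID, PostalCode} determines non-prime {Category, UnitPrice}, so the relation is not even in 2NF.

1NF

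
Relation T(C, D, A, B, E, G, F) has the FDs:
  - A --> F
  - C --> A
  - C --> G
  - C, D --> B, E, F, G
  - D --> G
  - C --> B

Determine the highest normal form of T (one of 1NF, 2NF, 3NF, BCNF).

Candidate key: {C, D}. Prime attributes: {C, D}.
A --> F breaks BCNF: {A}⁺ = {A, F}, so {A} is not a superkey.
Because {F} is non-prime and the left side of A --> F is not a superkey, the relation is not in 3NF.
Since {C} ⊂ {C, D} and {C}⁺ ⊇ {A, B, F, G} with {A, B, F, G} non-prime, there is a partial dependency; 2NF fails.

1NF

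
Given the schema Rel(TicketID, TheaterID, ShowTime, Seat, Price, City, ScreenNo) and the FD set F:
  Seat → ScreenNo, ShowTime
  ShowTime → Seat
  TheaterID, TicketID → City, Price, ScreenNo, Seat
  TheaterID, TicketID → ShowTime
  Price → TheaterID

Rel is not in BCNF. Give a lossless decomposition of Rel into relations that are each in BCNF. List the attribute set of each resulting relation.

{City, Price, Seat, TicketID}; {Price, TheaterID}; {ScreenNo, Seat, ShowTime}

Candidate keys of the original relation: {Price, TicketID}, {TheaterID, TicketID}.
In {City, Price, ScreenNo, Seat, ShowTime, TheaterID, TicketID}, {Seat} is not a superkey ({Seat}⁺ restricted to this set is {ScreenNo, Seat, ShowTime}), so split on Seat → ScreenNo, ShowTime into {ScreenNo, Seat, ShowTime} and {City, Price, Seat, TheaterID, TicketID}.
{ScreenNo, Seat, ShowTime} is in BCNF.
In {City, Price, Seat, TheaterID, TicketID}, {Price} is not a superkey ({Price}⁺ restricted to this set is {Price, TheaterID}), so split on Price → TheaterID into {Price, TheaterID} and {City, Price, Seat, TicketID}.
{Price, TheaterID} is in BCNF.
{City, Price, Seat, TicketID} is in BCNF.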